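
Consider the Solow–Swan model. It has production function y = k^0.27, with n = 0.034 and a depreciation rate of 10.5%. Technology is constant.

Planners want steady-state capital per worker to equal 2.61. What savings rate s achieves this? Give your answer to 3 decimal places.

s ≈ 0.280

Steady state requires s·f(k) = (n + δ)·k, i.e. s·k^α = (n + δ)·k.
So s / (n + δ) = (k*)^(1−α) = 2.61^0.73 = 2.0144.
Therefore s = 2.0144 × (n + δ) = 2.0144 × 0.139 = 0.2800.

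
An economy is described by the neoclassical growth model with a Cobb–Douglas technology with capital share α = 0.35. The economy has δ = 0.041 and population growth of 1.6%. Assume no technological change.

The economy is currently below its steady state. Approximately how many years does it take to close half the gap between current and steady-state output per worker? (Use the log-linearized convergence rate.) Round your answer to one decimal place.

Near the steady state the convergence rate is λ = (1 − α)(n + δ).
λ = (1 − 0.35) × 0.057 = 0.65 × 0.057 = 0.03705
Half-life = ln 2 / λ = 0.6931 / 0.03705 ≈ 18.71 years

about 18.7 years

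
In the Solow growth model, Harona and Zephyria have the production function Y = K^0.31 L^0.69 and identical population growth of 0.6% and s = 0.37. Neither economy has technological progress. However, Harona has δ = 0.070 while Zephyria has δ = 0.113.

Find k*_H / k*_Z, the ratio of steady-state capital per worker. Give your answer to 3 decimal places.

k*_H / k*_Z ≈ 1.915

Steady-state k* = [s/(n + δ)]^(1/(1−α)), so the ratio is [ (s_H/(n + δ)_H) / (s_Z/(n + δ)_Z) ]^1.4493.
s_H/(n + δ)_H = 0.37/0.076 = 4.8684; s_Z/(n + δ)_Z = 0.37/0.119 = 3.1092.
Ratio = (4.8684/3.1092)^1.4493 = 1.5658^1.4493 ≈ 1.9153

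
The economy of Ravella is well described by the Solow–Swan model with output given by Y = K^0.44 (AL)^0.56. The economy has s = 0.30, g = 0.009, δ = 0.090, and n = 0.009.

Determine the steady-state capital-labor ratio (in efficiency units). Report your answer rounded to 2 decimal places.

Steady state requires s·f(k) = (n + g + δ)·k, i.e. s·k^α = (n + g + δ)·k.
Dividing both sides by k: k^(1−α) = s / (n + g + δ).
k^0.56 = 0.30 / (0.009 + 0.009 + 0.090) = 0.30 / 0.108 = 2.7778
k* = 2.7778^(1/0.56) ≈ 6.1990

k* = 6.20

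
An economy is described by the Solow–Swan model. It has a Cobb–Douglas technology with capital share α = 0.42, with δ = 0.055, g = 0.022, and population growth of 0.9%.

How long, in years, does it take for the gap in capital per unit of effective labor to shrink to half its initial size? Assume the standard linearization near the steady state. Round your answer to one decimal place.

t_½ ≈ 13.9 years

Near the steady state the convergence rate is λ = (1 − α)(n + g + δ).
λ = (1 − 0.42) × 0.086 = 0.58 × 0.086 = 0.04988
Half-life = ln 2 / λ = 0.6931 / 0.04988 ≈ 13.90 years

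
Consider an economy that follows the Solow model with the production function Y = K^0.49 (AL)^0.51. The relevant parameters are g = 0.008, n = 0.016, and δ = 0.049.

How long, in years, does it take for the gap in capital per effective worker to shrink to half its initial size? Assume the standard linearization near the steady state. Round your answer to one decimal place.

t_½ ≈ 18.6 years

Near the steady state the convergence rate is λ = (1 − α)(n + g + δ).
λ = (1 − 0.49) × 0.073 = 0.51 × 0.073 = 0.03723
Half-life = ln 2 / λ = 0.6931 / 0.03723 ≈ 18.62 years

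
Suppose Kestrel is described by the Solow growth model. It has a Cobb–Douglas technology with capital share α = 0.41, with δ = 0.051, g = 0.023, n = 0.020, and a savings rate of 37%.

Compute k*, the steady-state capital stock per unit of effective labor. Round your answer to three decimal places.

k* ≈ 10.200

At the steady state, Δk = 0, so s·k^α = (n + g + δ)·k.
Rearranging, k^(1−α) = s / (n + g + δ).
k^0.59 = 0.37 / (0.020 + 0.023 + 0.051) = 0.37 / 0.094 = 3.9362
k* = 3.9362^(1/0.59) ≈ 10.2001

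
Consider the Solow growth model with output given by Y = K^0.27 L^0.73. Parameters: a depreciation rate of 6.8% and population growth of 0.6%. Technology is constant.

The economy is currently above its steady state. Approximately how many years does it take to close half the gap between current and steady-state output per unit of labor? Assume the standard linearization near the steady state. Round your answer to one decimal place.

Near the steady state the convergence rate is λ = (1 − α)(n + δ).
λ = (1 − 0.27) × 0.074 = 0.73 × 0.074 = 0.05402
Half-life = ln 2 / λ = 0.6931 / 0.05402 ≈ 12.83 years

half-life ≈ 12.8 years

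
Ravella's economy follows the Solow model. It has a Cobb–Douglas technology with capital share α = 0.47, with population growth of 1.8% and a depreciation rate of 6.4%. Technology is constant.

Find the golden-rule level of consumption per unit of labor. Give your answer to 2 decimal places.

c_gold ≈ 2.49

At the golden rule, f'(k) = n + δ, so α·k^(α−1) = n + δ and k_gold = (α/(n + δ))^(1/(1−α)).
k_gold = (0.47/0.082)^(1/0.53) = 5.7317^1.8868 ≈ 26.9606
c_gold = f(k_gold) − (n + δ)·k_gold = 4.7037 − 0.082×26.9606 ≈ 2.4929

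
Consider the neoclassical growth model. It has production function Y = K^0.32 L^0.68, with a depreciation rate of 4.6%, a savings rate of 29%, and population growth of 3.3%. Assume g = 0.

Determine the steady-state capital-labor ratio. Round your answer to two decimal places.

At the steady state, Δk = 0, so s·k^α = (n + δ)·k.
Rearranging, k^(1−α) = s / (n + δ).
k^0.68 = 0.29 / (0.033 + 0.046) = 0.29 / 0.079 = 3.6709
k* = 3.6709^(1/0.68) ≈ 6.7694

k* = 6.77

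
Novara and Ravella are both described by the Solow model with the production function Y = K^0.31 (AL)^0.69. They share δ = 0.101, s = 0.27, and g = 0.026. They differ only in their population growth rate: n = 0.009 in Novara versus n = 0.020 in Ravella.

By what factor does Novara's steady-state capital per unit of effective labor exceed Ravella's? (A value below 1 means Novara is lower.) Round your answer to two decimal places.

k*_N / k*_R ≈ 1.12

Steady-state k* = [s/(n + g + δ)]^(1/(1−α)), so the ratio is [ (s_N/(n + g + δ)_N) / (s_R/(n + g + δ)_R) ]^1.4493.
s_N/(n + g + δ)_N = 0.27/0.136 = 1.9853; s_R/(n + g + δ)_R = 0.27/0.147 = 1.8367.
Ratio = (1.9853/1.8367)^1.4493 = 1.0809^1.4493 ≈ 1.1193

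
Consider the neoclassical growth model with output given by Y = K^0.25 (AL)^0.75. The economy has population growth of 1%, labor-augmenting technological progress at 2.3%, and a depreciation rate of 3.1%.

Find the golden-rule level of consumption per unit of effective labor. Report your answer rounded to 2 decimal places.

c_gold ≈ 1.18

At the golden rule, f'(k) = n + g + δ, so α·k^(α−1) = n + g + δ and k_gold = (α/(n + g + δ))^(1/(1−α)).
k_gold = (0.25/0.064)^(1/0.75) = 3.9063^1.3333 ≈ 6.1518
c_gold = f(k_gold) − (n + g + δ)·k_gold = 1.5749 − 0.064×6.1518 ≈ 1.1812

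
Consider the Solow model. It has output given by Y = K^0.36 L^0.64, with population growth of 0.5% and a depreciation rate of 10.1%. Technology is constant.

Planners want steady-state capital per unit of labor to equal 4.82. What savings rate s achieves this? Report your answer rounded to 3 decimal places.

s ≈ 0.290

Steady state requires s·f(k) = (n + δ)·k, i.e. s·k^α = (n + δ)·k.
So s / (n + δ) = (k*)^(1−α) = 4.82^0.64 = 2.7362.
Therefore s = 2.7362 × (n + δ) = 2.7362 × 0.106 = 0.2900.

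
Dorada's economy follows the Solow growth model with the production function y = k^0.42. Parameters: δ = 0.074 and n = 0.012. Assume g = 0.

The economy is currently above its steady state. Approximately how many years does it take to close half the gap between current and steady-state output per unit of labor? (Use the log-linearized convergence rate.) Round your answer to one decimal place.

half-life ≈ 13.9 years

Near the steady state the convergence rate is λ = (1 − α)(n + δ).
λ = (1 − 0.42) × 0.086 = 0.58 × 0.086 = 0.04988
Half-life = ln 2 / λ = 0.6931 / 0.04988 ≈ 13.90 years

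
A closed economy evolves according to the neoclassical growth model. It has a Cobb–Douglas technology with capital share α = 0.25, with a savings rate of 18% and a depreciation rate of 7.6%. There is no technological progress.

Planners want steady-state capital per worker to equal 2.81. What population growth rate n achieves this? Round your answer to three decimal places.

n ≈ 0.007

In steady state, investment equals break-even investment: s·k^α = (n + δ)·k.
So s / (n + δ) = (k*)^(1−α) = 2.81^0.75 = 2.1703.
Therefore n + δ = s / 2.1703 = 0.18 / 2.1703 = 0.0829, so n = 0.0829 − 0.076 = 0.0069.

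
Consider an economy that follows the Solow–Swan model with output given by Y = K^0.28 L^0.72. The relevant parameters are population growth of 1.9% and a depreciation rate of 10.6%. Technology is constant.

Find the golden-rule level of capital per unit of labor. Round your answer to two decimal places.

The golden rule sets f'(k) = n + δ, i.e. α·k^(α−1) = n + δ.
So k^(1−α) = α / (n + δ) = 0.28 / 0.125 = 2.2400.
k_gold = 2.2400^(1/0.72) ≈ 3.0652

k_gold ≈ 3.07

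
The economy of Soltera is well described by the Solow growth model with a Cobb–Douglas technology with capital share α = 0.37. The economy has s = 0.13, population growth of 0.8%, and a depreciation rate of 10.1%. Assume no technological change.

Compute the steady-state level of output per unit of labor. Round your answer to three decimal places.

y* ≈ 1.109

At the steady state, Δk = 0, so s·k^α = (n + δ)·k.
Dividing both sides by k: k^(1−α) = s / (n + δ).
k^0.63 = 0.13 / (0.008 + 0.101) = 0.13 / 0.109 = 1.1927
k* = 1.1927^(1/0.63) ≈ 1.3228
y* = (k*)^α = 1.3228^0.37 ≈ 1.1091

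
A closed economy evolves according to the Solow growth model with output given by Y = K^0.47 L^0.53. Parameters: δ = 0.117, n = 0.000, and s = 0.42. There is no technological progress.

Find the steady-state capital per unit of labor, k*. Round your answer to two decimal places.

In steady state, investment equals break-even investment: s·k^α = (n + δ)·k.
Dividing both sides by k: k^(1−α) = s / (n + δ).
k^0.53 = 0.42 / (0.000 + 0.117) = 0.42 / 0.117 = 3.5897
k* = 3.5897^(1/0.53) ≈ 11.1501

k* ≈ 11.15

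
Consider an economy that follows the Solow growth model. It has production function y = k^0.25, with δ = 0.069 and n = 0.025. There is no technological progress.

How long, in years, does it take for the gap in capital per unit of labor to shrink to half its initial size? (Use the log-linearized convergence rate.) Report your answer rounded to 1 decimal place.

Near the steady state the convergence rate is λ = (1 − α)(n + δ).
λ = (1 − 0.25) × 0.094 = 0.75 × 0.094 = 0.0705
Half-life = ln 2 / λ = 0.6931 / 0.0705 ≈ 9.83 years

half-life ≈ 9.8 years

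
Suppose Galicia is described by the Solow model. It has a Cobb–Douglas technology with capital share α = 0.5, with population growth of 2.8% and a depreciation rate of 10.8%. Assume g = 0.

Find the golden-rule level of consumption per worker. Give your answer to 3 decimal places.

At the golden rule, f'(k) = n + δ, so α·k^(α−1) = n + δ and k_gold = (α/(n + δ))^(1/(1−α)).
k_gold = (0.5/0.136)^(1/0.5) = 3.6765^2 ≈ 13.5167
c_gold = f(k_gold) − (n + δ)·k_gold = 3.6765 − 0.136×13.5167 ≈ 1.8382

c_gold ≈ 1.838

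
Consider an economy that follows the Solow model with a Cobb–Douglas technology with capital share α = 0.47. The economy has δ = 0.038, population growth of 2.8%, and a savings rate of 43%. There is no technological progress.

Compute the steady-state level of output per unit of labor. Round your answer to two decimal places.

y* ≈ 5.27

In steady state, investment equals break-even investment: s·k^α = (n + δ)·k.
Rearranging, k^(1−α) = s / (n + δ).
k^0.53 = 0.43 / (0.028 + 0.038) = 0.43 / 0.066 = 6.5152
k* = 6.5152^(1/0.53) ≈ 34.3331
y* = (k*)^α = 34.3331^0.47 ≈ 5.2697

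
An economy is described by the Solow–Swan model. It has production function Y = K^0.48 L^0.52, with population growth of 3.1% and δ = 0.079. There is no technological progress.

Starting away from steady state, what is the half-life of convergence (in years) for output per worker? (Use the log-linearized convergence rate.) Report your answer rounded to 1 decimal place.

about 12.1 years

Near the steady state the convergence rate is λ = (1 − α)(n + δ).
λ = (1 − 0.48) × 0.110 = 0.52 × 0.110 = 0.0572
Half-life = ln 2 / λ = 0.6931 / 0.0572 ≈ 12.12 years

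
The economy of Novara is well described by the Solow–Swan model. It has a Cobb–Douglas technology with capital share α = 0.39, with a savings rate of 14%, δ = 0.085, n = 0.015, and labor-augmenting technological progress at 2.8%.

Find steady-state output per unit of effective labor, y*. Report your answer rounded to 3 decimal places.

y* = 1.059

Steady state requires s·f(k) = (n + g + δ)·k, i.e. s·k^α = (n + g + δ)·k.
Rearranging, k^(1−α) = s / (n + g + δ).
k^0.61 = 0.14 / (0.015 + 0.028 + 0.085) = 0.14 / 0.128 = 1.0938
k* = 1.0938^(1/0.61) ≈ 1.1583
y* = (k*)^α = 1.1583^0.39 ≈ 1.0590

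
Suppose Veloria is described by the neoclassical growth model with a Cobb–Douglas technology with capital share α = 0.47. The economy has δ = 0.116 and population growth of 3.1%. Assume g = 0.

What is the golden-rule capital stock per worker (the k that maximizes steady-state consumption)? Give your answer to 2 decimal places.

The golden rule sets f'(k) = n + δ, i.e. α·k^(α−1) = n + δ.
So k^(1−α) = α / (n + δ) = 0.47 / 0.147 = 3.1973.
k_gold = 3.1973^(1/0.53) ≈ 8.9623

k_gold ≈ 8.96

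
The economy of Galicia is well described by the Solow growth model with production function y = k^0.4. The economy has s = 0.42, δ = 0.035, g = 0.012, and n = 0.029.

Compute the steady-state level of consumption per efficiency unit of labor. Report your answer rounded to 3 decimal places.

In steady state, investment equals break-even investment: s·k^α = (n + g + δ)·k.
Rearranging, k^(1−α) = s / (n + g + δ).
k^0.6 = 0.42 / (0.029 + 0.012 + 0.035) = 0.42 / 0.076 = 5.5263
k* = 5.5263^(1/0.6) ≈ 17.2739
y* = (k*)^α = 17.2739^0.4 ≈ 3.1258
c* = (1 − s)·y* = (1 − 0.42) × 3.1258 ≈ 1.8130

c* ≈ 1.813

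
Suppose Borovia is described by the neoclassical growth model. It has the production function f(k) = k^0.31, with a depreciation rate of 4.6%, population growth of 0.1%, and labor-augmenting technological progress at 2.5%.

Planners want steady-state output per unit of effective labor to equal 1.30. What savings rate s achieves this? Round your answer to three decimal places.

Steady state requires s·f(k) = (n + g + δ)·k, i.e. s·k^α = (n + g + δ)·k.
Since y* = [s/(n + g + δ)]^(α/(1−α)), we have s/(n + g + δ) = (y*)^((1−α)/α) = 1.30^2.2258 = 1.7931.
Therefore s = 1.7931 × (n + g + δ) = 1.7931 × 0.072 = 0.1291.

s ≈ 0.129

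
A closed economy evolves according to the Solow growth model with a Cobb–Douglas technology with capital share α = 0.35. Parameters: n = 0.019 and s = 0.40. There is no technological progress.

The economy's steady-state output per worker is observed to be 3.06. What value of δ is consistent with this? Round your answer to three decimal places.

δ ≈ 0.031

Steady state requires s·f(k) = (n + δ)·k, i.e. s·k^α = (n + δ)·k.
Since y* = [s/(n + δ)]^(α/(1−α)), we have s/(n + δ) = (y*)^((1−α)/α) = 3.06^1.8571 = 7.9806.
Therefore n + δ = s / 7.9806 = 0.40 / 7.9806 = 0.0501, so δ = 0.0501 − 0.019 = 0.0311.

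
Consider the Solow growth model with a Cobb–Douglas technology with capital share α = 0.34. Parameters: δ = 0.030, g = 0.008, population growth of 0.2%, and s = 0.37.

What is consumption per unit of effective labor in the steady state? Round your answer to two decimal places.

Steady state requires s·f(k) = (n + g + δ)·k, i.e. s·k^α = (n + g + δ)·k.
Rearranging, k^(1−α) = s / (n + g + δ).
k^0.66 = 0.37 / (0.002 + 0.008 + 0.030) = 0.37 / 0.040 = 9.2500
k* = 9.2500^(1/0.66) ≈ 29.0972
y* = (k*)^α = 29.0972^0.34 ≈ 3.1456
c* = (1 − s)·y* = (1 − 0.37) × 3.1456 ≈ 1.9817

c* ≈ 1.98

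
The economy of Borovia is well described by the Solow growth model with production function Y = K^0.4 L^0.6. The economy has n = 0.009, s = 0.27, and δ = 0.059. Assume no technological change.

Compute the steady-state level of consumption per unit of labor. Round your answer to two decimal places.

In steady state, investment equals break-even investment: s·k^α = (n + δ)·k.
Rearranging, k^(1−α) = s / (n + δ).
k^0.6 = 0.27 / (0.009 + 0.059) = 0.27 / 0.068 = 3.9706
k* = 3.9706^(1/0.6) ≈ 9.9562
y* = (k*)^α = 9.9562^0.4 ≈ 2.5075
c* = (1 − s)·y* = (1 − 0.27) × 2.5075 ≈ 1.8305

c* ≈ 1.83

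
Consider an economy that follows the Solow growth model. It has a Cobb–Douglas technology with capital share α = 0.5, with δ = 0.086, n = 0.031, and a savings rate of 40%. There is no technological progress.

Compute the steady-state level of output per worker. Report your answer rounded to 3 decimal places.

Steady state requires s·f(k) = (n + δ)·k, i.e. s·k^α = (n + δ)·k.
Dividing both sides by k: k^(1−α) = s / (n + δ).
k^0.5 = 0.40 / (0.031 + 0.086) = 0.40 / 0.117 = 3.4188
k* = 3.4188^(1/0.5) ≈ 11.6882
y* = (k*)^α = 11.6882^0.5 ≈ 3.4188

y* ≈ 3.419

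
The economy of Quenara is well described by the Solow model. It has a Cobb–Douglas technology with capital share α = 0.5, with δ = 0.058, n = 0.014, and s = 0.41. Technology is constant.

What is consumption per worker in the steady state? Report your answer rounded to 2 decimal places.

c* ≈ 3.36

Steady state requires s·f(k) = (n + δ)·k, i.e. s·k^α = (n + δ)·k.
Rearranging, k^(1−α) = s / (n + δ).
k^0.5 = 0.41 / (0.014 + 0.058) = 0.41 / 0.072 = 5.6944
k* = 5.6944^(1/0.5) ≈ 32.4262
y* = (k*)^α = 32.4262^0.5 ≈ 5.6944
c* = (1 − s)·y* = (1 − 0.41) × 5.6944 ≈ 3.3597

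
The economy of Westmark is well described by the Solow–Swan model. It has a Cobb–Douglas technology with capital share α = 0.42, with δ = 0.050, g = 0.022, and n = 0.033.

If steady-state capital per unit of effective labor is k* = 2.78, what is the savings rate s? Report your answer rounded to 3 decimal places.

s ≈ 0.190

In steady state, investment equals break-even investment: s·k^α = (n + g + δ)·k.
So s / (n + g + δ) = (k*)^(1−α) = 2.78^0.58 = 1.8094.
Therefore s = 1.8094 × (n + g + δ) = 1.8094 × 0.105 = 0.1900.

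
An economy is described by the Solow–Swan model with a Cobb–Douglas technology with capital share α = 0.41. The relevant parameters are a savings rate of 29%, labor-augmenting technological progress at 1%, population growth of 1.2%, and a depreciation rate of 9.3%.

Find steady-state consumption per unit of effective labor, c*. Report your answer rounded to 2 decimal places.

c* = 1.35

Steady state requires s·f(k) = (n + g + δ)·k, i.e. s·k^α = (n + g + δ)·k.
Dividing both sides by k: k^(1−α) = s / (n + g + δ).
k^0.59 = 0.29 / (0.012 + 0.010 + 0.093) = 0.29 / 0.115 = 2.5217
k* = 2.5217^(1/0.59) ≈ 4.7955
y* = (k*)^α = 4.7955^0.41 ≈ 1.9017
c* = (1 − s)·y* = (1 − 0.29) × 1.9017 ≈ 1.3502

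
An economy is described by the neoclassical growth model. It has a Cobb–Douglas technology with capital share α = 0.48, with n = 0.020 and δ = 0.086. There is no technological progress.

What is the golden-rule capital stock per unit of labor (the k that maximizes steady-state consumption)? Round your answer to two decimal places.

k_gold ≈ 18.26

The golden rule sets f'(k) = n + δ, i.e. α·k^(α−1) = n + δ.
So k^(1−α) = α / (n + δ) = 0.48 / 0.106 = 4.5283.
k_gold = 4.5283^(1/0.52) ≈ 18.2563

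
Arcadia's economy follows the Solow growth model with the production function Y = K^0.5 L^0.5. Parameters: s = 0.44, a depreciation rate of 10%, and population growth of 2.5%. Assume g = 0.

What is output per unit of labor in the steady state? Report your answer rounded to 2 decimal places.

In steady state, investment equals break-even investment: s·k^α = (n + δ)·k.
Rearranging, k^(1−α) = s / (n + δ).
k^0.5 = 0.44 / (0.025 + 0.100) = 0.44 / 0.125 = 3.5200
k* = 3.5200^(1/0.5) ≈ 12.3904
y* = (k*)^α = 12.3904^0.5 ≈ 3.5200

y* ≈ 3.52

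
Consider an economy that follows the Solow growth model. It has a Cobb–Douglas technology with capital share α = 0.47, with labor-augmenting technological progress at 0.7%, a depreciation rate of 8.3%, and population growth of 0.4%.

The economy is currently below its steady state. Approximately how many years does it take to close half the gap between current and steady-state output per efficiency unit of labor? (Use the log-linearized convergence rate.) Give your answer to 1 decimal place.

about 13.9 years

Near the steady state the convergence rate is λ = (1 − α)(n + g + δ).
λ = (1 − 0.47) × 0.094 = 0.53 × 0.094 = 0.04982
Half-life = ln 2 / λ = 0.6931 / 0.04982 ≈ 13.91 years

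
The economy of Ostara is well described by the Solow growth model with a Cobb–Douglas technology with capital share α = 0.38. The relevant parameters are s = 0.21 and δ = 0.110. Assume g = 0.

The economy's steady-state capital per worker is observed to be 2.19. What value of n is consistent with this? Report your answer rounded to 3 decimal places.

In steady state, investment equals break-even investment: s·k^α = (n + δ)·k.
So s / (n + δ) = (k*)^(1−α) = 2.19^0.62 = 1.6258.
Therefore n + δ = s / 1.6258 = 0.21 / 1.6258 = 0.1292, so n = 0.1292 − 0.110 = 0.0192.

n ≈ 0.019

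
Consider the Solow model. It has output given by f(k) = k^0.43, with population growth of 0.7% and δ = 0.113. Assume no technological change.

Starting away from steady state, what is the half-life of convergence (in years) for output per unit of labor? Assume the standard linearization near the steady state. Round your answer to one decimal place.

about 10.1 years

Near the steady state the convergence rate is λ = (1 − α)(n + δ).
λ = (1 − 0.43) × 0.120 = 0.57 × 0.120 = 0.0684
Half-life = ln 2 / λ = 0.6931 / 0.0684 ≈ 10.13 years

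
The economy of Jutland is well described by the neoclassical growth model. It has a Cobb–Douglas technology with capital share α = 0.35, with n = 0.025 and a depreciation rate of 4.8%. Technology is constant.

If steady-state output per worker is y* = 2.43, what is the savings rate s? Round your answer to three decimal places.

Steady state requires s·f(k) = (n + δ)·k, i.e. s·k^α = (n + δ)·k.
Since y* = [s/(n + δ)]^(α/(1−α)), we have s/(n + δ) = (y*)^((1−α)/α) = 2.43^1.8571 = 5.2013.
Therefore s = 5.2013 × (n + δ) = 5.2013 × 0.073 = 0.3797.

s ≈ 0.380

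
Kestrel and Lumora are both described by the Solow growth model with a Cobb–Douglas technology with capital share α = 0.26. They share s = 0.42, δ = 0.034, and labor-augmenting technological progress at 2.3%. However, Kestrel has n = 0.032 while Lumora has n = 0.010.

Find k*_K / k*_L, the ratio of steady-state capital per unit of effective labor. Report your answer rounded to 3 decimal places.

k*_K / k*_L ≈ 0.681

Steady-state k* = [s/(n + g + δ)]^(1/(1−α)), so the ratio is [ (s_K/(n + g + δ)_K) / (s_L/(n + g + δ)_L) ]^1.3514.
s_K/(n + g + δ)_K = 0.42/0.089 = 4.7191; s_L/(n + g + δ)_L = 0.42/0.067 = 6.2687.
Ratio = (4.7191/6.2687)^1.3514 = 0.7528^1.3514 ≈ 0.6813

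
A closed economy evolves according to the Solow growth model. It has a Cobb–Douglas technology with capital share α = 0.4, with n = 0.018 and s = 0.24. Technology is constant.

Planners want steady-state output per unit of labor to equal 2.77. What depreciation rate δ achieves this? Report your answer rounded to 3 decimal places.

δ ≈ 0.034

Steady state requires s·f(k) = (n + δ)·k, i.e. s·k^α = (n + δ)·k.
Since y* = [s/(n + δ)]^(α/(1−α)), we have s/(n + δ) = (y*)^((1−α)/α) = 2.77^1.5 = 4.6102.
Therefore n + δ = s / 4.6102 = 0.24 / 4.6102 = 0.0521, so δ = 0.0521 − 0.018 = 0.0341.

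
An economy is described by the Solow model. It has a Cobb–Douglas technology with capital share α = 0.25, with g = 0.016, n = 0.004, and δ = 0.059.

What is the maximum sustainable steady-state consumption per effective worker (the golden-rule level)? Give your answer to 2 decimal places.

At the golden rule, f'(k) = n + g + δ, so α·k^(α−1) = n + g + δ and k_gold = (α/(n + g + δ))^(1/(1−α)).
k_gold = (0.25/0.079)^(1/0.75) = 3.1646^1.3333 ≈ 4.6460
c_gold = f(k_gold) − (n + g + δ)·k_gold = 1.4681 − 0.079×4.6460 ≈ 1.1011

c_gold ≈ 1.10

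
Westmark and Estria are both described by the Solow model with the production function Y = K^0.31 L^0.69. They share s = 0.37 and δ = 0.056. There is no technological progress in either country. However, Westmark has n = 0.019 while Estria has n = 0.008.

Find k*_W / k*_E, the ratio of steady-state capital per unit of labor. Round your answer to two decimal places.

Steady-state k* = [s/(n + δ)]^(1/(1−α)), so the ratio is [ (s_W/(n + δ)_W) / (s_E/(n + δ)_E) ]^1.4493.
s_W/(n + δ)_W = 0.37/0.075 = 4.9333; s_E/(n + δ)_E = 0.37/0.064 = 5.7813.
Ratio = (4.9333/5.7813)^1.4493 = 0.8533^1.4493 ≈ 0.7946

k*_W / k*_E ≈ 0.79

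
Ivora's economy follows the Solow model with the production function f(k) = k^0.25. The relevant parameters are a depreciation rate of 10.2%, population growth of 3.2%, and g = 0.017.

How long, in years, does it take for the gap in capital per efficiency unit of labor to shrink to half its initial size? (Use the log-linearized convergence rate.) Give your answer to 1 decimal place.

t_½ ≈ 6.1 years

Near the steady state the convergence rate is λ = (1 − α)(n + g + δ).
λ = (1 − 0.25) × 0.151 = 0.75 × 0.151 = 0.11325
Half-life = ln 2 / λ = 0.6931 / 0.11325 ≈ 6.12 years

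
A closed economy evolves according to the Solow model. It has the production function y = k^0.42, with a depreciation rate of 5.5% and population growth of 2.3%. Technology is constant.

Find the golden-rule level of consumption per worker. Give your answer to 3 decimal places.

c_gold ≈ 1.963

At the golden rule, f'(k) = n + δ, so α·k^(α−1) = n + δ and k_gold = (α/(n + δ))^(1/(1−α)).
k_gold = (0.42/0.078)^(1/0.58) = 5.3846^1.7241 ≈ 18.2214
c_gold = f(k_gold) − (n + δ)·k_gold = 3.3841 − 0.078×18.2214 ≈ 1.9628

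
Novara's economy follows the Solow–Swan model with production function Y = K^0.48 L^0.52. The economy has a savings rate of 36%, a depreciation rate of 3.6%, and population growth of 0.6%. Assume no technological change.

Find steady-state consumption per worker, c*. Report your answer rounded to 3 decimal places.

c* ≈ 4.650

At the steady state, Δk = 0, so s·k^α = (n + δ)·k.
Dividing both sides by k: k^(1−α) = s / (n + δ).
k^0.52 = 0.36 / (0.006 + 0.036) = 0.36 / 0.042 = 8.5714
k* = 8.5714^(1/0.52) ≈ 62.2774
y* = (k*)^α = 62.2774^0.48 ≈ 7.2657
c* = (1 − s)·y* = (1 − 0.36) × 7.2657 ≈ 4.6500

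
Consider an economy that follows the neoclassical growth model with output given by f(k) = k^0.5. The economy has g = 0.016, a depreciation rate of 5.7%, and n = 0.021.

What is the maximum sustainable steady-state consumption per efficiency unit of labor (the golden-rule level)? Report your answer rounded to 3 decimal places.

At the golden rule, f'(k) = n + g + δ, so α·k^(α−1) = n + g + δ and k_gold = (α/(n + g + δ))^(1/(1−α)).
k_gold = (0.5/0.094)^(1/0.5) = 5.3191^2 ≈ 28.2928
c_gold = f(k_gold) − (n + g + δ)·k_gold = 5.3191 − 0.094×28.2928 ≈ 2.6596

c_gold ≈ 2.660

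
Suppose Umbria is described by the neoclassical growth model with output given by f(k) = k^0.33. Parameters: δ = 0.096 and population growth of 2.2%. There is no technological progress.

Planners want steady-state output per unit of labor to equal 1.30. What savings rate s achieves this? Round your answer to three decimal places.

s ≈ 0.201

At the steady state, Δk = 0, so s·k^α = (n + δ)·k.
Since y* = [s/(n + δ)]^(α/(1−α)), we have s/(n + δ) = (y*)^((1−α)/α) = 1.30^2.0303 = 1.7035.
Therefore s = 1.7035 × (n + δ) = 1.7035 × 0.118 = 0.2010.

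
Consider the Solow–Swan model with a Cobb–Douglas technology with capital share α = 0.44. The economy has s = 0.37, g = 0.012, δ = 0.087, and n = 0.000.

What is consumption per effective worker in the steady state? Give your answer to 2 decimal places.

c* ≈ 1.78

Steady state requires s·f(k) = (n + g + δ)·k, i.e. s·k^α = (n + g + δ)·k.
Rearranging, k^(1−α) = s / (n + g + δ).
k^0.56 = 0.37 / (0.000 + 0.012 + 0.087) = 0.37 / 0.099 = 3.7374
k* = 3.7374^(1/0.56) ≈ 10.5304
y* = (k*)^α = 10.5304^0.44 ≈ 2.8176
c* = (1 − s)·y* = (1 − 0.37) × 2.8176 ≈ 1.7751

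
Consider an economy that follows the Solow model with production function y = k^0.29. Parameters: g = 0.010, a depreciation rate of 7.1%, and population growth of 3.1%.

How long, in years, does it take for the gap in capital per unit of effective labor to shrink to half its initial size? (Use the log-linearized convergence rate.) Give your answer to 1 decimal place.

Near the steady state the convergence rate is λ = (1 − α)(n + g + δ).
λ = (1 − 0.29) × 0.112 = 0.71 × 0.112 = 0.07952
Half-life = ln 2 / λ = 0.6931 / 0.07952 ≈ 8.72 years

half-life ≈ 8.7 years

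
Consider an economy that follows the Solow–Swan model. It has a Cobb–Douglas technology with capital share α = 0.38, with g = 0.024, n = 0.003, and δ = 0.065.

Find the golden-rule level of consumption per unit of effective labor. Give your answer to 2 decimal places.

At the golden rule, f'(k) = n + g + δ, so α·k^(α−1) = n + g + δ and k_gold = (α/(n + g + δ))^(1/(1−α)).
k_gold = (0.38/0.092)^(1/0.62) = 4.1304^1.6129 ≈ 9.8522
c_gold = f(k_gold) − (n + g + δ)·k_gold = 2.3853 − 0.092×9.8522 ≈ 1.4789

c_gold ≈ 1.48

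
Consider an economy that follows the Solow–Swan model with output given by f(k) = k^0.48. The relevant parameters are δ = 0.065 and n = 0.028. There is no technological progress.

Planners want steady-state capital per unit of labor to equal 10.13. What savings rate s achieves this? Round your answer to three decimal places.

s ≈ 0.310

Steady state requires s·f(k) = (n + δ)·k, i.e. s·k^α = (n + δ)·k.
So s / (n + δ) = (k*)^(1−α) = 10.13^0.52 = 3.3336.
Therefore s = 3.3336 × (n + δ) = 3.3336 × 0.093 = 0.3100.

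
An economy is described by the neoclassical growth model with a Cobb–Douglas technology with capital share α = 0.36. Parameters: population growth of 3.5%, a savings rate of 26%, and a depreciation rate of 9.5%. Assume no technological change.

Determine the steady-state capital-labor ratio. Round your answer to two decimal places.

k* = 2.95

In steady state, investment equals break-even investment: s·k^α = (n + δ)·k.
Dividing both sides by k: k^(1−α) = s / (n + δ).
k^0.64 = 0.26 / (0.035 + 0.095) = 0.26 / 0.130 = 2.0000
k* = 2.0000^(1/0.64) ≈ 2.9537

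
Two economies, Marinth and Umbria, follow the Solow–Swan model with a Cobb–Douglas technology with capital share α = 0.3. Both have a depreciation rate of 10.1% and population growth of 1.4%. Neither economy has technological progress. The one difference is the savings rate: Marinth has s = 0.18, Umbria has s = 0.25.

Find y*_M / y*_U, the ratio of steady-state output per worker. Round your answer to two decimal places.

Steady-state y* = [s/(n + δ)]^(α/(1−α)), so the ratio is [ (s_M/(n + δ)_M) / (s_U/(n + δ)_U) ]^0.4286.
s_M/(n + δ)_M = 0.18/0.115 = 1.5652; s_U/(n + δ)_U = 0.25/0.115 = 2.1739.
Ratio = (1.5652/2.1739)^0.4286 = 0.7200^0.4286 ≈ 0.8687

ratio ≈ 0.87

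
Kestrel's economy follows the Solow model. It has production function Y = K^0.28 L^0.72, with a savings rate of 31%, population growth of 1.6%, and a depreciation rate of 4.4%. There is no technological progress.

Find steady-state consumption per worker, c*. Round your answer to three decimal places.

Steady state requires s·f(k) = (n + δ)·k, i.e. s·k^α = (n + δ)·k.
Rearranging, k^(1−α) = s / (n + δ).
k^0.72 = 0.31 / (0.016 + 0.044) = 0.31 / 0.060 = 5.1667
k* = 5.1667^(1/0.72) ≈ 9.7853
y* = (k*)^α = 9.7853^0.28 ≈ 1.8939
c* = (1 − s)·y* = (1 − 0.31) × 1.8939 ≈ 1.3068

c* ≈ 1.307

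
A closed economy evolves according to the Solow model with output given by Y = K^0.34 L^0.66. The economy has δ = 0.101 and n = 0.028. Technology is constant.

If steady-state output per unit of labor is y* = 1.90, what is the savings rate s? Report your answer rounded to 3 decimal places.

In steady state, investment equals break-even investment: s·k^α = (n + δ)·k.
Since y* = [s/(n + δ)]^(α/(1−α)), we have s/(n + δ) = (y*)^((1−α)/α) = 1.90^1.9412 = 3.4763.
Therefore s = 3.4763 × (n + δ) = 3.4763 × 0.129 = 0.4484.

s ≈ 0.448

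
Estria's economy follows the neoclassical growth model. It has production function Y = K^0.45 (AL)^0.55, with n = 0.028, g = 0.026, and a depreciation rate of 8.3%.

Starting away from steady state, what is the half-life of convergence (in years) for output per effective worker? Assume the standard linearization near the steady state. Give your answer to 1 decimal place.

Near the steady state the convergence rate is λ = (1 − α)(n + g + δ).
λ = (1 − 0.45) × 0.137 = 0.55 × 0.137 = 0.07535
Half-life = ln 2 / λ = 0.6931 / 0.07535 ≈ 9.20 years

about 9.2 years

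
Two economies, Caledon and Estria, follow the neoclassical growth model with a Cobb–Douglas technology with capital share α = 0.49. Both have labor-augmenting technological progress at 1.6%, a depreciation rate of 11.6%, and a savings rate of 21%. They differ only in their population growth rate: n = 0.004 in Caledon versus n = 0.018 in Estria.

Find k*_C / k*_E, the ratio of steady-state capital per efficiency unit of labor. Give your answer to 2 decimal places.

ratio ≈ 1.21

Steady-state k* = [s/(n + g + δ)]^(1/(1−α)), so the ratio is [ (s_C/(n + g + δ)_C) / (s_E/(n + g + δ)_E) ]^1.9608.
s_C/(n + g + δ)_C = 0.21/0.136 = 1.5441; s_E/(n + g + δ)_E = 0.21/0.150 = 1.4000.
Ratio = (1.5441/1.4000)^1.9608 = 1.1029^1.9608 ≈ 1.2117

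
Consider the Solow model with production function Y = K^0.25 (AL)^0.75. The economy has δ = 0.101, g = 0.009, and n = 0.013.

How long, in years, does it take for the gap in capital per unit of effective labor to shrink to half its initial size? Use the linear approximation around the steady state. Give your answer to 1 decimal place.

about 7.5 years

Near the steady state the convergence rate is λ = (1 − α)(n + g + δ).
λ = (1 − 0.25) × 0.123 = 0.75 × 0.123 = 0.09225
Half-life = ln 2 / λ = 0.6931 / 0.09225 ≈ 7.51 years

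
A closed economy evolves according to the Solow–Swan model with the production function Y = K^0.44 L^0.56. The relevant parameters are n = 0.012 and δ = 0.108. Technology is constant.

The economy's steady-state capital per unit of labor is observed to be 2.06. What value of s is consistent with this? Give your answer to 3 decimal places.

s ≈ 0.180

Steady state requires s·f(k) = (n + δ)·k, i.e. s·k^α = (n + δ)·k.
So s / (n + δ) = (k*)^(1−α) = 2.06^0.56 = 1.4989.
Therefore s = 1.4989 × (n + δ) = 1.4989 × 0.120 = 0.1799.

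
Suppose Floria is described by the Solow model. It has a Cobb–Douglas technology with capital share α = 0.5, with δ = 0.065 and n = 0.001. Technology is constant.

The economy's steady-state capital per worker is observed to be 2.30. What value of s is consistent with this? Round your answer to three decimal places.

s ≈ 0.100

At the steady state, Δk = 0, so s·k^α = (n + δ)·k.
So s / (n + δ) = (k*)^(1−α) = 2.30^0.5 = 1.5166.
Therefore s = 1.5166 × (n + δ) = 1.5166 × 0.066 = 0.1001.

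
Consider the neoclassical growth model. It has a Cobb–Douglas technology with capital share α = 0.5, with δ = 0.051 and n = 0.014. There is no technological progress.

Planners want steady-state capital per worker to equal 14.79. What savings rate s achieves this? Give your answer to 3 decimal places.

s ≈ 0.250

Steady state requires s·f(k) = (n + δ)·k, i.e. s·k^α = (n + δ)·k.
So s / (n + δ) = (k*)^(1−α) = 14.79^0.5 = 3.8458.
Therefore s = 3.8458 × (n + δ) = 3.8458 × 0.065 = 0.2500.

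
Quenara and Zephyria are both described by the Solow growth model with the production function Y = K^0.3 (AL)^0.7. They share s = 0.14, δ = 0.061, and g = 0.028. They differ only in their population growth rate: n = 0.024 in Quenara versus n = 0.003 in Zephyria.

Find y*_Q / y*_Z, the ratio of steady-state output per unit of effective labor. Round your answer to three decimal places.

ratio ≈ 0.916

Steady-state y* = [s/(n + g + δ)]^(α/(1−α)), so the ratio is [ (s_Q/(n + g + δ)_Q) / (s_Z/(n + g + δ)_Z) ]^0.4286.
s_Q/(n + g + δ)_Q = 0.14/0.113 = 1.2389; s_Z/(n + g + δ)_Z = 0.14/0.092 = 1.5217.
Ratio = (1.2389/1.5217)^0.4286 = 0.8142^0.4286 ≈ 0.9157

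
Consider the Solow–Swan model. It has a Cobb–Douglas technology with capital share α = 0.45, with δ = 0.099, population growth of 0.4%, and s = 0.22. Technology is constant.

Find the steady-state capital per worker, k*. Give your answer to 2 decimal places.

k* = 3.97

At the steady state, Δk = 0, so s·k^α = (n + δ)·k.
Dividing both sides by k: k^(1−α) = s / (n + δ).
k^0.55 = 0.22 / (0.004 + 0.099) = 0.22 / 0.103 = 2.1359
k* = 2.1359^(1/0.55) ≈ 3.9741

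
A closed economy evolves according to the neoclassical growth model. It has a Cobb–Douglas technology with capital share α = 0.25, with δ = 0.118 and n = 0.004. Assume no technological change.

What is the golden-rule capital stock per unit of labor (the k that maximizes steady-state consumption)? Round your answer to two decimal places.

The golden rule sets f'(k) = n + δ, i.e. α·k^(α−1) = n + δ.
So k^(1−α) = α / (n + δ) = 0.25 / 0.122 = 2.0492.
k_gold = 2.0492^(1/0.75) ≈ 2.6028

k_gold ≈ 2.60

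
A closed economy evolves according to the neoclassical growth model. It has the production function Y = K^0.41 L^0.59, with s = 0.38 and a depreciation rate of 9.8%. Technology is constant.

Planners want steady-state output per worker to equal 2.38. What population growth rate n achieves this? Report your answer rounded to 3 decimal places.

n ≈ 0.011

At the steady state, Δk = 0, so s·k^α = (n + δ)·k.
Since y* = [s/(n + δ)]^(α/(1−α)), we have s/(n + δ) = (y*)^((1−α)/α) = 2.38^1.439 = 3.4825.
Therefore n + δ = s / 3.4825 = 0.38 / 3.4825 = 0.1091, so n = 0.1091 − 0.098 = 0.0111.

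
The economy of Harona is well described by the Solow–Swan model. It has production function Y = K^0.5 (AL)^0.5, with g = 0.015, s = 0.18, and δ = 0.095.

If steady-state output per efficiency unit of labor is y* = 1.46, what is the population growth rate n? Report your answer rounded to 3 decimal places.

In steady state, investment equals break-even investment: s·k^α = (n + g + δ)·k.
Since y* = [s/(n + g + δ)]^(α/(1−α)), we have s/(n + g + δ) = (y*)^((1−α)/α) = 1.46^1 = 1.4600.
Therefore n + g + δ = s / 1.4600 = 0.18 / 1.4600 = 0.1233, so n = 0.1233 − 0.110 = 0.0133.

n ≈ 0.013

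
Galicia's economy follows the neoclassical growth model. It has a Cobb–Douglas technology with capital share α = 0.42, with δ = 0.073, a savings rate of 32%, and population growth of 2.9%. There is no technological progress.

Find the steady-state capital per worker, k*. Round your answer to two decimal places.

In steady state, investment equals break-even investment: s·k^α = (n + δ)·k.
Rearranging, k^(1−α) = s / (n + δ).
k^0.58 = 0.32 / (0.029 + 0.073) = 0.32 / 0.102 = 3.1373
k* = 3.1373^(1/0.58) ≈ 7.1801

k* = 7.18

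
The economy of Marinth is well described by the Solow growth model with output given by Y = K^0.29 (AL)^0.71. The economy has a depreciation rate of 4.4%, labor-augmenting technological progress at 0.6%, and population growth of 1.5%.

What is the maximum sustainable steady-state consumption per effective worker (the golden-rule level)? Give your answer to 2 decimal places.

c_gold ≈ 1.31

At the golden rule, f'(k) = n + g + δ, so α·k^(α−1) = n + g + δ and k_gold = (α/(n + g + δ))^(1/(1−α)).
k_gold = (0.29/0.065)^(1/0.71) = 4.4615^1.4085 ≈ 8.2185
c_gold = f(k_gold) − (n + g + δ)·k_gold = 1.8420 − 0.065×8.2185 ≈ 1.3078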